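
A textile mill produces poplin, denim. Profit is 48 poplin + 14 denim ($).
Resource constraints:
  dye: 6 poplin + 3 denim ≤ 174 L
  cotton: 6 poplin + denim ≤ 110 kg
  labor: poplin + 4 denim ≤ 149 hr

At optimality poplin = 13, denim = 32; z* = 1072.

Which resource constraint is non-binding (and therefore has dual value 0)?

dye: 174/174 (binding)
cotton: 110/110 (binding)
labor: 141/149 (slack 8)
By complementary slackness, a constraint with positive slack has shadow price 0 → labor.

labor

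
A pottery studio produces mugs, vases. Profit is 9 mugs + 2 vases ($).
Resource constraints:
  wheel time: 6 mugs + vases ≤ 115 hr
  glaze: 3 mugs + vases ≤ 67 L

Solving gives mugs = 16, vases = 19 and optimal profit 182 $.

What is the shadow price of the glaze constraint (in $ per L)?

1

Check each constraint at x*: wheel time 115/115 (tight); glaze 67/67 (tight).
Dual feasibility on the basic columns requires 6·y_wheel time + 3·y_glaze = 9, 1·y_wheel time + 1·y_glaze = 2.
This yields shadow prices y_wheel time = 1, y_glaze = 1.
Shadow price of glaze = 1.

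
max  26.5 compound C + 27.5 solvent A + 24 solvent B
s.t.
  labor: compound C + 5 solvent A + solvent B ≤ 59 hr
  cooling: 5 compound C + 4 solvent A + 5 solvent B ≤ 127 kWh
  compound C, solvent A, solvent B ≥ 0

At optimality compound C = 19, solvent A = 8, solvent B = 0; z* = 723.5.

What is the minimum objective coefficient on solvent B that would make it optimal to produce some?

26.5

Both labor and cooling are binding at x*.
Dual feasibility on the basic columns requires 1·y_labor + 5·y_cooling = 26.5, 5·y_labor + 4·y_cooling = 27.5.
→ y_labor = 1.5 and y_cooling = 5.
solvent B enters the basis when its profit ≥ yᵀa₃ = 1.5·1 + 5·5 = 26.5.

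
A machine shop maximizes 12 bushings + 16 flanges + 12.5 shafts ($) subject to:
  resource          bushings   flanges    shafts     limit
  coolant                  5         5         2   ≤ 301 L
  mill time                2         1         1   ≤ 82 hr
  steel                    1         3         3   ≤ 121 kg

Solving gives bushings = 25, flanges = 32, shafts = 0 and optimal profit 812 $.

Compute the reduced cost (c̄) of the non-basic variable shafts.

-3.5

Check each constraint at x*: coolant 285/301 (slack 16); mill time 82/82 (tight); steel 121/121 (tight).
Since coolant is not tight, its dual is 0.
From A_Bᵀ y = c: 2·y_mill time + 1·y_steel = 12; 1·y_mill time + 3·y_steel = 16.
Solving: y_mill time = 4, y_steel = 4.
Reduced cost of shafts: c₃ − yᵀa₃ = 12.5 − (4·1 + 4·3) = 12.5 − 16 = -3.5.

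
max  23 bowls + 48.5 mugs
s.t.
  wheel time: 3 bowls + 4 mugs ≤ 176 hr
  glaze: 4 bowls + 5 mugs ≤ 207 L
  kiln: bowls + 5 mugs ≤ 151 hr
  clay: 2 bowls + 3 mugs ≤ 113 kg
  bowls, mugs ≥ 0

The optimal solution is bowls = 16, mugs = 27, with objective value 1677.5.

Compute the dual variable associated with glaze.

0

Binding: kiln and clay. Non-binding: wheel time (20 unused), glaze (8 unused).
Since wheel time, glaze are not tight, their duals are 0.
From A_Bᵀ y = c: 1·y_kiln + 2·y_clay = 23; 5·y_kiln + 3·y_clay = 48.5.
→ y_kiln = 4 and y_clay = 9.5.
Shadow price of glaze = 0.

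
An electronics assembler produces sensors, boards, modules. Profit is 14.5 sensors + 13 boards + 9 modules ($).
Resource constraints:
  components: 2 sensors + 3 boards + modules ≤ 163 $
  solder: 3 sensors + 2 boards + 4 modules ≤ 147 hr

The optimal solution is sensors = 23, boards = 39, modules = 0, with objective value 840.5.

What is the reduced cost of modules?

At the optimum: components uses 163 of 163 (binding); solder uses 147 of 147 (binding).
From A_Bᵀ y = c: 2·y_components + 3·y_solder = 14.5; 3·y_components + 2·y_solder = 13.
Solving: y_components = 2, y_solder = 3.5.
Reduced cost of modules: c₃ − yᵀa₃ = 9 − (2·1 + 3.5·4) = 9 − 16 = -7.

-7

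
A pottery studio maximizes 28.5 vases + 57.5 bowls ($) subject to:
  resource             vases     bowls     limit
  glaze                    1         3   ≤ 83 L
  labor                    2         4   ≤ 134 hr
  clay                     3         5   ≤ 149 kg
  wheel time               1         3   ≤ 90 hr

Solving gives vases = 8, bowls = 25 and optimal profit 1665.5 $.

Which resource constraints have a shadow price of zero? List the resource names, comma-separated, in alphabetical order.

labor, wheel time

glaze: 83/83 (binding)
labor: 116/134 (slack 18)
clay: 149/149 (binding)
wheel time: 83/90 (slack 7)
By complementary slackness, a constraint with positive slack has shadow price 0 → labor, wheel time.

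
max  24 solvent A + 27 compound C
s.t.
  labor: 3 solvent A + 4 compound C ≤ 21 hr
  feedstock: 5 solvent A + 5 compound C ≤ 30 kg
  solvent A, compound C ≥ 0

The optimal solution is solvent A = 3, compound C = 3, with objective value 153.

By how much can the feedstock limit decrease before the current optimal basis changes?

Binding constraints: labor, feedstock. The basis is B = [[3,4],[5,5]] with det -5.
Per unit decrease in feedstock, x* moves by d = (-0.8, 0.6).
The basis stays optimal until solvent A reaches 0; allowable decrease = 3.75 kg.

3.75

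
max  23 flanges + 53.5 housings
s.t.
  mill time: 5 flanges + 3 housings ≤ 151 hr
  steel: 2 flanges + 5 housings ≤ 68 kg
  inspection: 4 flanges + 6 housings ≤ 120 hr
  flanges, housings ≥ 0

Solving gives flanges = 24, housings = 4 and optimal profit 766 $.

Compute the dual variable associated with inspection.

1

Check each constraint at x*: mill time 132/151 (slack 19); steel 68/68 (tight); inspection 120/120 (tight).
By complementary slackness, y = 0 for the non-binding constraint.
The binding rows give the dual system: 2·y_steel + 4·y_inspection = 23 and 5·y_steel + 6·y_inspection = 53.5.
→ y_steel = 9.5 and y_inspection = 1.
Shadow price of inspection = 1.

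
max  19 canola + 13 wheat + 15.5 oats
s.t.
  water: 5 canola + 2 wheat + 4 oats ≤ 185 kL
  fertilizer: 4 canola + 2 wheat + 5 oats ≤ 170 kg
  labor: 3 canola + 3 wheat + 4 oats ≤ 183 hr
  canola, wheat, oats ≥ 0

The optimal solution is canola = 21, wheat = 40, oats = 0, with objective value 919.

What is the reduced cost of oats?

-4.5

At the optimum: water uses 185 of 185 (binding); fertilizer uses 164 of 170 (slack = 6); labor uses 183 of 183 (binding).
By complementary slackness, y = 0 for the non-binding constraint.
Dual feasibility on the basic columns requires 5·y_water + 3·y_labor = 19, 2·y_water + 3·y_labor = 13.
→ y_water = 2 and y_labor = 3.
Reduced cost of oats: c₃ − yᵀa₃ = 15.5 − (2·4 + 3·4) = 15.5 − 20 = -4.5.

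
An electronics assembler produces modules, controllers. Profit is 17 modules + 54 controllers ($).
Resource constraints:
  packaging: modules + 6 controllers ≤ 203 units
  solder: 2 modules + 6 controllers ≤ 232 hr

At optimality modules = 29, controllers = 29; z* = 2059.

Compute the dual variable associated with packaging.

1

At the optimum: packaging uses 203 of 203 (binding); solder uses 232 of 232 (binding).
The binding rows give the dual system: 1·y_packaging + 2·y_solder = 17 and 6·y_packaging + 6·y_solder = 54.
→ y_packaging = 1 and y_solder = 8.
Shadow price of packaging = 1.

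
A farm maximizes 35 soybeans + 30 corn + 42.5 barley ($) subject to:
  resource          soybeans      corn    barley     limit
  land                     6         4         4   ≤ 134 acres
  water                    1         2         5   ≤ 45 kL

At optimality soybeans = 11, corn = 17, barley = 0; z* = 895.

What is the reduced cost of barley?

-2.5

Check each constraint at x*: land 134/134 (tight); water 45/45 (tight).
The binding rows give the dual system: 6·y_land + 1·y_water = 35 and 4·y_land + 2·y_water = 30.
This yields shadow prices y_land = 5, y_water = 5.
Reduced cost of barley: c₃ − yᵀa₃ = 42.5 − (5·4 + 5·5) = 42.5 − 45 = -2.5.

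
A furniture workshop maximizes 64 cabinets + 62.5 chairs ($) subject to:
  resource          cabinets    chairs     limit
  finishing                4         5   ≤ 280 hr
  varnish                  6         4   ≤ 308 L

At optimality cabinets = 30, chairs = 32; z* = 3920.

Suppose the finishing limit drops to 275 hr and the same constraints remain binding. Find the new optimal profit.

3877.5

Check each constraint at x*: finishing 280/280 (tight); varnish 308/308 (tight).
The binding rows give the dual system: 4·y_finishing + 6·y_varnish = 64 and 5·y_finishing + 4·y_varnish = 62.5.
→ y_finishing = 8.5 and y_varnish = 5.
Δz = y_finishing·Δb = 8.5 × (-5) = -42.5, so new z* = 3920 − 42.5 = 3877.5.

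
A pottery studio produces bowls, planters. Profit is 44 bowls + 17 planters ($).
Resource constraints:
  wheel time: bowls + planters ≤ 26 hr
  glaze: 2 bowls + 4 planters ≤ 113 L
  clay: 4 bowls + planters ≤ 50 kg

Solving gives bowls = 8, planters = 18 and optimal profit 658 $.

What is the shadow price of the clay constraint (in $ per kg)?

At the optimum: wheel time uses 26 of 26 (binding); glaze uses 88 of 113 (slack = 25); clay uses 50 of 50 (binding).
By complementary slackness, y = 0 for the non-binding constraint.
The binding rows give the dual system: 1·y_wheel time + 4·y_clay = 44 and 1·y_wheel time + 1·y_clay = 17.
Solving: y_wheel time = 8, y_clay = 9.
Shadow price of clay = 9.

9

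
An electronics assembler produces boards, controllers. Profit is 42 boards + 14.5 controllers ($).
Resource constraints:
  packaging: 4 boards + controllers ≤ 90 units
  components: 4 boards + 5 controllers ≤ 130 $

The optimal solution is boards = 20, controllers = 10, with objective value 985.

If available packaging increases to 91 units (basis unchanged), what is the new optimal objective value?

At the optimum: packaging uses 90 of 90 (binding); components uses 130 of 130 (binding).
Dual feasibility on the basic columns requires 4·y_packaging + 4·y_components = 42, 1·y_packaging + 5·y_components = 14.5.
→ y_packaging = 9.5 and y_components = 1.
Δz = y_packaging·Δb = 9.5 × (1) = 9.5, so new z* = 985 + 9.5 = 994.5.

994.5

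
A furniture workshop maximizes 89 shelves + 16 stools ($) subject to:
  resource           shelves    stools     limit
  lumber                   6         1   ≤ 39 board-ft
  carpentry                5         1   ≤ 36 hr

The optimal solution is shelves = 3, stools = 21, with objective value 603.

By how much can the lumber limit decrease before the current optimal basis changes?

Binding constraints: lumber, carpentry. The basis is B = [[6,1],[5,1]] with det 1.
Per unit decrease in lumber, x* moves by d = (-1, 5).
The basis stays optimal until shelves reaches 0; allowable decrease = 3 board-ft.

3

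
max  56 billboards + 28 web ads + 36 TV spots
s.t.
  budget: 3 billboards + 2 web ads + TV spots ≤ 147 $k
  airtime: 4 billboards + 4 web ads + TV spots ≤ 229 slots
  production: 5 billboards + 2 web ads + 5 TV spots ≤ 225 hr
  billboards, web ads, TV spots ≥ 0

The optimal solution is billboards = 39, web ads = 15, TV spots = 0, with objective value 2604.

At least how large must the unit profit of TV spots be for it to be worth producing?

Binding: budget and production. Non-binding: airtime (13 unused).
Slack constraints have shadow price 0 (complementary slackness).
Dual feasibility on the basic columns requires 3·y_budget + 5·y_production = 56, 2·y_budget + 2·y_production = 28.
→ y_budget = 7 and y_production = 7.
TV spots enters the basis when its profit ≥ yᵀa₃ = 7·1 + 7·5 = 42.

42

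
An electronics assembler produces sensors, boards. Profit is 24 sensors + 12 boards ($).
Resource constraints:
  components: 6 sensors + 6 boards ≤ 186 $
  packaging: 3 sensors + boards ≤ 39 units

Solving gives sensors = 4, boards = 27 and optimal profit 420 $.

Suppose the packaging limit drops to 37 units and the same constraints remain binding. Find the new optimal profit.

Check each constraint at x*: components 186/186 (tight); packaging 39/39 (tight).
The binding rows give the dual system: 6·y_components + 3·y_packaging = 24 and 6·y_components + 1·y_packaging = 12.
This yields shadow prices y_components = 1, y_packaging = 6.
Δz = y_packaging·Δb = 6 × (-2) = -12, so new z* = 420 − 12 = 408.

408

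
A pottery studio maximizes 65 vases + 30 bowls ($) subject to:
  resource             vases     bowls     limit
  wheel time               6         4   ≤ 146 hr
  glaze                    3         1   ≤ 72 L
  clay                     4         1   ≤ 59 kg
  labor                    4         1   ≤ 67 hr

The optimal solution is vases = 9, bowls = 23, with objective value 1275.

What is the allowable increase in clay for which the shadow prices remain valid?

8

Binding constraints: wheel time, clay. The basis is B = [[6,4],[4,1]] with det -10.
Per unit increase in clay, x* moves by d = (0.4, -0.6).
The basis stays optimal until labor becomes binding; allowable increase = 8 kg.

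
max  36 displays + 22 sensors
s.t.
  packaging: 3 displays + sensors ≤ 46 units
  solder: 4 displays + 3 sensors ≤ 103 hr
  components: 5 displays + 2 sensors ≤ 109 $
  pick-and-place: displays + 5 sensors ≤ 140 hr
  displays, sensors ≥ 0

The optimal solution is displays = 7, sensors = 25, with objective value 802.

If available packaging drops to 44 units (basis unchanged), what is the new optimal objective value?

794

At the optimum: packaging uses 46 of 46 (binding); solder uses 103 of 103 (binding); components uses 85 of 109 (slack = 24); pick-and-place uses 132 of 140 (slack = 8).
By complementary slackness, y = 0 for the non-binding constraints.
The binding rows give the dual system: 3·y_packaging + 4·y_solder = 36 and 1·y_packaging + 3·y_solder = 22.
This yields shadow prices y_packaging = 4, y_solder = 6.
Δz = y_packaging·Δb = 4 × (-2) = -8, so new z* = 802 − 8 = 794.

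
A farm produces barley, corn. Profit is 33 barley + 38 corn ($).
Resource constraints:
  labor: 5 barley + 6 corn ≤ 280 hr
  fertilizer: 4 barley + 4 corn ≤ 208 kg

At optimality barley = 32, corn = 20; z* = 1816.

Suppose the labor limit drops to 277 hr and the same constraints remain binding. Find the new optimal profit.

Check each constraint at x*: labor 280/280 (tight); fertilizer 208/208 (tight).
Dual feasibility on the basic columns requires 5·y_labor + 4·y_fertilizer = 33, 6·y_labor + 4·y_fertilizer = 38.
This yields shadow prices y_labor = 5, y_fertilizer = 2.
Δz = y_labor·Δb = 5 × (-3) = -15, so new z* = 1816 − 15 = 1801.

1801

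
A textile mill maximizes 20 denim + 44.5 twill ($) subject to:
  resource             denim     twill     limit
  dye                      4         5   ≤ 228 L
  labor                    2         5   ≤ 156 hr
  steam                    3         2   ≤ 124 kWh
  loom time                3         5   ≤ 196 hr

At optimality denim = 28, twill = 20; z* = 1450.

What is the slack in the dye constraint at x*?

16

dye used = 4·28 + 5·20 = 212; slack = 228 − 212 = 16.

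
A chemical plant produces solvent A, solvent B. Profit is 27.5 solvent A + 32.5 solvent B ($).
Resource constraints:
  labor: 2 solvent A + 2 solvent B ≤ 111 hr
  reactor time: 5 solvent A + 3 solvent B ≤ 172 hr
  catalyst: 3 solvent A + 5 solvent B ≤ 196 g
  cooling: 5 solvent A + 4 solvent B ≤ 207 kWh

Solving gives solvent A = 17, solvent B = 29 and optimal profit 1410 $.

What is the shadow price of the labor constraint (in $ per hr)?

0

Check each constraint at x*: labor 92/111 (slack 19); reactor time 172/172 (tight); catalyst 196/196 (tight); cooling 201/207 (slack 6).
Since labor, cooling are not tight, their duals are 0.
From A_Bᵀ y = c: 5·y_reactor time + 3·y_catalyst = 27.5; 3·y_reactor time + 5·y_catalyst = 32.5.
Solving: y_reactor time = 2.5, y_catalyst = 5.
Shadow price of labor = 0.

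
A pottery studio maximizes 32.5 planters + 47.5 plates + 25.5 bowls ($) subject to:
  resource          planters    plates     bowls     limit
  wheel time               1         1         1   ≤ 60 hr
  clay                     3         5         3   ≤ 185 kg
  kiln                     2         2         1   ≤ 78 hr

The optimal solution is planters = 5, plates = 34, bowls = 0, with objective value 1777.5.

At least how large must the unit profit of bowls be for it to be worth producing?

27.5

Check each constraint at x*: wheel time 39/60 (slack 21); clay 185/185 (tight); kiln 78/78 (tight).
By complementary slackness, y = 0 for the non-binding constraint.
From A_Bᵀ y = c: 3·y_clay + 2·y_kiln = 32.5; 5·y_clay + 2·y_kiln = 47.5.
This yields shadow prices y_clay = 7.5, y_kiln = 5.
bowls enters the basis when its profit ≥ yᵀa₃ = 7.5·3 + 5·1 = 27.5.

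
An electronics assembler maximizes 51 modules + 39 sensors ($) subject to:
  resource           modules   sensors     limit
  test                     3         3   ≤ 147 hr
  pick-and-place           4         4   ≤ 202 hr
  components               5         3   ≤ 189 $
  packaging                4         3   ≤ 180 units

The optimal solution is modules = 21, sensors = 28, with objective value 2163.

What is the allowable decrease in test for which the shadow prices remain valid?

Binding constraints: test, components. The basis is B = [[3,3],[5,3]] with det -6.
Per unit decrease in test, x* moves by d = (0.5, -0.8333).
The basis stays optimal until sensors reaches 0; allowable decrease = 33.6 hr.

33.6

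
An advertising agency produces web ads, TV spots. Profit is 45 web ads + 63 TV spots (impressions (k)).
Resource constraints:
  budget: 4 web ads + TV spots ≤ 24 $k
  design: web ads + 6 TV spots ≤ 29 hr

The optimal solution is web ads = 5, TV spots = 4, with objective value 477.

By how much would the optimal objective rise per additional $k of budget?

9

Check each constraint at x*: budget 24/24 (tight); design 29/29 (tight).
The binding rows give the dual system: 4·y_budget + 1·y_design = 45 and 1·y_budget + 6·y_design = 63.
→ y_budget = 9 and y_design = 9.
Shadow price of budget = 9.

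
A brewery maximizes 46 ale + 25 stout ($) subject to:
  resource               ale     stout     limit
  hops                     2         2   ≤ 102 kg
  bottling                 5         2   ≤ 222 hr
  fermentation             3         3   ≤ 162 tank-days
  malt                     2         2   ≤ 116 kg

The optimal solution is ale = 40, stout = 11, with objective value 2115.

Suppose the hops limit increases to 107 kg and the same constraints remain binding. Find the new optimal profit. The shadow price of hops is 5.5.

Δb = 5, so new z* = 2115 + (5.5)·(5) = 2115 + 27.5 = 2142.5.

2142.5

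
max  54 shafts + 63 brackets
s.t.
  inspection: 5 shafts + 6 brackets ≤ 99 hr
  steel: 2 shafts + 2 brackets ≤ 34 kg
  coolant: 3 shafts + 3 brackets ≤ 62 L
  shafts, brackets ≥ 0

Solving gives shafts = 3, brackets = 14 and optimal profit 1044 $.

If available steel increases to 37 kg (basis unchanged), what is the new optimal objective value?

At the optimum: inspection uses 99 of 99 (binding); steel uses 34 of 34 (binding); coolant uses 51 of 62 (slack = 11).
Since coolant is not tight, its dual is 0.
Dual feasibility on the basic columns requires 5·y_inspection + 2·y_steel = 54, 6·y_inspection + 2·y_steel = 63.
This yields shadow prices y_inspection = 9, y_steel = 4.5.
Δz = y_steel·Δb = 4.5 × (3) = 13.5, so new z* = 1044 + 13.5 = 1057.5.

1057.5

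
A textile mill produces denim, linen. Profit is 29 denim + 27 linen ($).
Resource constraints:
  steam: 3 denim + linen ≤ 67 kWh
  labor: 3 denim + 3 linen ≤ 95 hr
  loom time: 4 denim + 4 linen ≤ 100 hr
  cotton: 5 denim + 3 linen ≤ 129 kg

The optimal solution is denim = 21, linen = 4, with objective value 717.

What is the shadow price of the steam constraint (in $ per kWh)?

At the optimum: steam uses 67 of 67 (binding); labor uses 75 of 95 (slack = 20); loom time uses 100 of 100 (binding); cotton uses 117 of 129 (slack = 12).
Slack constraints have shadow price 0 (complementary slackness).
The binding rows give the dual system: 3·y_steam + 4·y_loom time = 29 and 1·y_steam + 4·y_loom time = 27.
Solving: y_steam = 1, y_loom time = 6.5.
Shadow price of steam = 1.

1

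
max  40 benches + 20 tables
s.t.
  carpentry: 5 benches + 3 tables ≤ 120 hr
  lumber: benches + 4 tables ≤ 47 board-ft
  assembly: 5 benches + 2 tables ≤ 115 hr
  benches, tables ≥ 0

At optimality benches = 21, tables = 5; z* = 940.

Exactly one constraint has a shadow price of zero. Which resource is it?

lumber

carpentry: 120/120 (binding)
lumber: 41/47 (slack 6)
assembly: 115/115 (binding)
By complementary slackness, a constraint with positive slack has shadow price 0 → lumber.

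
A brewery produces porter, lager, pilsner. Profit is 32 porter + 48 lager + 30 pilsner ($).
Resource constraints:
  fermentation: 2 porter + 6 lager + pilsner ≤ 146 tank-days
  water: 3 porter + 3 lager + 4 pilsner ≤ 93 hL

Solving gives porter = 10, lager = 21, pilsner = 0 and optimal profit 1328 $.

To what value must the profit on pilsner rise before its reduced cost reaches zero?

36

Both fermentation and water are binding at x*.
Dual feasibility on the basic columns requires 2·y_fermentation + 3·y_water = 32, 6·y_fermentation + 3·y_water = 48.
Solving: y_fermentation = 4, y_water = 8.
pilsner enters the basis when its profit ≥ yᵀa₃ = 4·1 + 8·4 = 36.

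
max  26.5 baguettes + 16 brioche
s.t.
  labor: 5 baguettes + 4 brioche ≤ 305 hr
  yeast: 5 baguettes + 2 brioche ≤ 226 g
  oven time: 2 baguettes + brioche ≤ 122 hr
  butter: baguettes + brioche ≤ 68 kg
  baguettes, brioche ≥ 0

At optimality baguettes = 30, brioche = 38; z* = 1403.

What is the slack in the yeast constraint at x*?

0

yeast used = 5·30 + 2·38 = 226; slack = 226 − 226 = 0.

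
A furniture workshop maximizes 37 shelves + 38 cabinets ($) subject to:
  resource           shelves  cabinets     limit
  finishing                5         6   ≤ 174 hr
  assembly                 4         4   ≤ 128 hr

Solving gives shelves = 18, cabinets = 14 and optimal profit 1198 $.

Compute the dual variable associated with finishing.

At the optimum: finishing uses 174 of 174 (binding); assembly uses 128 of 128 (binding).
Dual feasibility on the basic columns requires 5·y_finishing + 4·y_assembly = 37, 6·y_finishing + 4·y_assembly = 38.
→ y_finishing = 1 and y_assembly = 8.
Shadow price of finishing = 1.

1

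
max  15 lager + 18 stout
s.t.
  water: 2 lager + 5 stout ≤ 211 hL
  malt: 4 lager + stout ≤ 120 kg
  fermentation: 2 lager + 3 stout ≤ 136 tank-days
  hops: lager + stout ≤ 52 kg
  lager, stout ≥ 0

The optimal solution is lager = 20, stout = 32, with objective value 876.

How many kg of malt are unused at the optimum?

malt used = 4·20 + 1·32 = 112; slack = 120 − 112 = 8.

8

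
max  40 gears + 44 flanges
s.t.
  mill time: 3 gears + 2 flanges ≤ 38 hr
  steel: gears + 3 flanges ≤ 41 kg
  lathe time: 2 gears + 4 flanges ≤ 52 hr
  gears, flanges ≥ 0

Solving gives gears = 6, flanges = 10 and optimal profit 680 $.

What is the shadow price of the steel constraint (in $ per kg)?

0

Check each constraint at x*: mill time 38/38 (tight); steel 36/41 (slack 5); lathe time 52/52 (tight).
By complementary slackness, y = 0 for the non-binding constraint.
Dual feasibility on the basic columns requires 3·y_mill time + 2·y_lathe time = 40, 2·y_mill time + 4·y_lathe time = 44.
Solving: y_mill time = 9, y_lathe time = 6.5.
Shadow price of steel = 0.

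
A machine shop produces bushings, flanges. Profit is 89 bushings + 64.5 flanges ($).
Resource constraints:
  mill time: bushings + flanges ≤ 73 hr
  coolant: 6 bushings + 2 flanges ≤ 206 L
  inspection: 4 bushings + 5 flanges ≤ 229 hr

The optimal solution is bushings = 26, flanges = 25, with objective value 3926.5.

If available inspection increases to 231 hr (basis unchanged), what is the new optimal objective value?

3945.5

At the optimum: mill time uses 51 of 73 (slack = 22); coolant uses 206 of 206 (binding); inspection uses 229 of 229 (binding).
Since mill time is not tight, its dual is 0.
From A_Bᵀ y = c: 6·y_coolant + 4·y_inspection = 89; 2·y_coolant + 5·y_inspection = 64.5.
Solving: y_coolant = 8.5, y_inspection = 9.5.
Δz = y_inspection·Δb = 9.5 × (2) = 19, so new z* = 3926.5 + 19 = 3945.5.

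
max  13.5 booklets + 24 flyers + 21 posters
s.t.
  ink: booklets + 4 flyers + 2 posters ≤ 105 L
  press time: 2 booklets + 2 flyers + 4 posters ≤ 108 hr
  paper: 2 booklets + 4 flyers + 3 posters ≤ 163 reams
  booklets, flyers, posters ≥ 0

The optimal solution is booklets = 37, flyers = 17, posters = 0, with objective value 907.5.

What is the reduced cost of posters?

Binding: ink and press time. Non-binding: paper (21 unused).
By complementary slackness, y = 0 for the non-binding constraint.
From A_Bᵀ y = c: 1·y_ink + 2·y_press time = 13.5; 4·y_ink + 2·y_press time = 24.
→ y_ink = 3.5 and y_press time = 5.
Reduced cost of posters: c₃ − yᵀa₃ = 21 − (3.5·2 + 5·4) = 21 − 27 = -6.

-6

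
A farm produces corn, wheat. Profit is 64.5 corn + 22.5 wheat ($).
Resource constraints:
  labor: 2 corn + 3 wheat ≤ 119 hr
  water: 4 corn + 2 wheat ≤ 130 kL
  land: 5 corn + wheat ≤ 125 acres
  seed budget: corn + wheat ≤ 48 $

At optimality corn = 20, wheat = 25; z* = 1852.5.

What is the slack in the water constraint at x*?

0

water used = 4·20 + 2·25 = 130; slack = 130 − 130 = 0.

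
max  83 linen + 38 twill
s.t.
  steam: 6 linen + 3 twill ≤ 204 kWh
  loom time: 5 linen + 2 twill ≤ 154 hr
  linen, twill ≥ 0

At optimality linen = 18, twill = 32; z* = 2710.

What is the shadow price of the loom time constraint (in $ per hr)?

7

Both steam and loom time are binding at x*.
The binding rows give the dual system: 6·y_steam + 5·y_loom time = 83 and 3·y_steam + 2·y_loom time = 38.
→ y_steam = 8 and y_loom time = 7.
Shadow price of loom time = 7.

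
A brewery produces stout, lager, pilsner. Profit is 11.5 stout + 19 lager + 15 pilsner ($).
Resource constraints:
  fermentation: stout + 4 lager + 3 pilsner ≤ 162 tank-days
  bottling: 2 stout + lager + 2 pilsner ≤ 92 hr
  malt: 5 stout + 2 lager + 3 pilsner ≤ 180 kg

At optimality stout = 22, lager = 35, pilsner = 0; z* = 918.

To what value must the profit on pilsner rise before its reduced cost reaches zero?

At the optimum: fermentation uses 162 of 162 (binding); bottling uses 79 of 92 (slack = 13); malt uses 180 of 180 (binding).
By complementary slackness, y = 0 for the non-binding constraint.
The binding rows give the dual system: 1·y_fermentation + 5·y_malt = 11.5 and 4·y_fermentation + 2·y_malt = 19.
Solving: y_fermentation = 4, y_malt = 1.5.
pilsner enters the basis when its profit ≥ yᵀa₃ = 4·3 + 1.5·3 = 16.5.

16.5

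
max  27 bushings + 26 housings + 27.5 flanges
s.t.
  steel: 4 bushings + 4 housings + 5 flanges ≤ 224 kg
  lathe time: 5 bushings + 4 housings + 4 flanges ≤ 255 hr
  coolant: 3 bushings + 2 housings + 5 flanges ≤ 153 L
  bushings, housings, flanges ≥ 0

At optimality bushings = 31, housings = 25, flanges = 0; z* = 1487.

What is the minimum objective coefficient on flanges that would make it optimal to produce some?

31.5

Check each constraint at x*: steel 224/224 (tight); lathe time 255/255 (tight); coolant 143/153 (slack 10).
Since coolant is not tight, its dual is 0.
From A_Bᵀ y = c: 4·y_steel + 5·y_lathe time = 27; 4·y_steel + 4·y_lathe time = 26.
→ y_steel = 5.5 and y_lathe time = 1.
flanges enters the basis when its profit ≥ yᵀa₃ = 5.5·5 + 1·4 = 31.5.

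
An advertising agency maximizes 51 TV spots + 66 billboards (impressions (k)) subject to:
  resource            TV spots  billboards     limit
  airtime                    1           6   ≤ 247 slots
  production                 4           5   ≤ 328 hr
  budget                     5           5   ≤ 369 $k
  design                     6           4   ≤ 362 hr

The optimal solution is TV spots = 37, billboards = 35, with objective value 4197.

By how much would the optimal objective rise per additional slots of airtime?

6

Check each constraint at x*: airtime 247/247 (tight); production 323/328 (slack 5); budget 360/369 (slack 9); design 362/362 (tight).
Since production, budget are not tight, their duals are 0.
Dual feasibility on the basic columns requires 1·y_airtime + 6·y_design = 51, 6·y_airtime + 4·y_design = 66.
This yields shadow prices y_airtime = 6, y_design = 7.5.
Shadow price of airtime = 6.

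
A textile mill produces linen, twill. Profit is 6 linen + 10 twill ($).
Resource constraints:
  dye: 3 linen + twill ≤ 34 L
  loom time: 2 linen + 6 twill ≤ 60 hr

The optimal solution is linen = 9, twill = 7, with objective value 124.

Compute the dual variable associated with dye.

1

At the optimum: dye uses 34 of 34 (binding); loom time uses 60 of 60 (binding).
Dual feasibility on the basic columns requires 3·y_dye + 2·y_loom time = 6, 1·y_dye + 6·y_loom time = 10.
Solving: y_dye = 1, y_loom time = 1.5.
Shadow price of dye = 1.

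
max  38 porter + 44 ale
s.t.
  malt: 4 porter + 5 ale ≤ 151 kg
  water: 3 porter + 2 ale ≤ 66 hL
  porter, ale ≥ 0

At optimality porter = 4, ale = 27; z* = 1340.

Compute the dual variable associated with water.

2

Check each constraint at x*: malt 151/151 (tight); water 66/66 (tight).
Dual feasibility on the basic columns requires 4·y_malt + 3·y_water = 38, 5·y_malt + 2·y_water = 44.
This yields shadow prices y_malt = 8, y_water = 2.
Shadow price of water = 2.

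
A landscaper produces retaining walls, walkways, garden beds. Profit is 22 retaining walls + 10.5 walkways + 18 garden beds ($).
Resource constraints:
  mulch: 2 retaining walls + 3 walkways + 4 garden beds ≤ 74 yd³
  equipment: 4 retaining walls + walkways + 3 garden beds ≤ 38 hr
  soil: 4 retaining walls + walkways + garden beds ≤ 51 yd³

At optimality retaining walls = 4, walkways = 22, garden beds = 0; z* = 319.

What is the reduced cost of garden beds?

-3.5

Binding: mulch and equipment. Non-binding: soil (13 unused).
By complementary slackness, y = 0 for the non-binding constraint.
The binding rows give the dual system: 2·y_mulch + 4·y_equipment = 22 and 3·y_mulch + 1·y_equipment = 10.5.
Solving: y_mulch = 2, y_equipment = 4.5.
Reduced cost of garden beds: c₃ − yᵀa₃ = 18 − (2·4 + 4.5·3) = 18 − 21.5 = -3.5.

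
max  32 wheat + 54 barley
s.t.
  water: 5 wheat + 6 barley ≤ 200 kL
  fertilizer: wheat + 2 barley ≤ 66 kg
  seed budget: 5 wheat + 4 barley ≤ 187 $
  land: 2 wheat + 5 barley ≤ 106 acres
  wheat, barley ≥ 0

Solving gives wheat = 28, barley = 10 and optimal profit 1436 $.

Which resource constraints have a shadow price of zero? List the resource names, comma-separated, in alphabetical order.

fertilizer, seed budget

water: 200/200 (binding)
fertilizer: 48/66 (slack 18)
seed budget: 180/187 (slack 7)
land: 106/106 (binding)
By complementary slackness, a constraint with positive slack has shadow price 0 → fertilizer, seed budget.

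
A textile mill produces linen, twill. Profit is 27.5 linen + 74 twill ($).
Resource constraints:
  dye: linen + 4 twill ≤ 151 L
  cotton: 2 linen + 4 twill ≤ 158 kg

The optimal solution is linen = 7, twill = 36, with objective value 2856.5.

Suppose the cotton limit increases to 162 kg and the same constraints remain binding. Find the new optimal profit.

At the optimum: dye uses 151 of 151 (binding); cotton uses 158 of 158 (binding).
Dual feasibility on the basic columns requires 1·y_dye + 2·y_cotton = 27.5, 4·y_dye + 4·y_cotton = 74.
This yields shadow prices y_dye = 9.5, y_cotton = 9.
Δz = y_cotton·Δb = 9 × (4) = 36, so new z* = 2856.5 + 36 = 2892.5.

2892.5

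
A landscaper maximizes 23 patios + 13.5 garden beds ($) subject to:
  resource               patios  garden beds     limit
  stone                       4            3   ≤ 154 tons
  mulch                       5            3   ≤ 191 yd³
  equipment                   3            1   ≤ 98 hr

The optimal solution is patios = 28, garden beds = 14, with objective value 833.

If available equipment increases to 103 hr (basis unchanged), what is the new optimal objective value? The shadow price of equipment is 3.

Δb = 5, so new z* = 833 + (3)·(5) = 833 + 15 = 848.

848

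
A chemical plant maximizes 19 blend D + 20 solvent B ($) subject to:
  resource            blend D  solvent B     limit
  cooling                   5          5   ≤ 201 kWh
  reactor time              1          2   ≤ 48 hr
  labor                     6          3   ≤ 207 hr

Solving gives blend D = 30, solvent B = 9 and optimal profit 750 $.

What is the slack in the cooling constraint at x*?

cooling used = 5·30 + 5·9 = 195; slack = 201 − 195 = 6.

6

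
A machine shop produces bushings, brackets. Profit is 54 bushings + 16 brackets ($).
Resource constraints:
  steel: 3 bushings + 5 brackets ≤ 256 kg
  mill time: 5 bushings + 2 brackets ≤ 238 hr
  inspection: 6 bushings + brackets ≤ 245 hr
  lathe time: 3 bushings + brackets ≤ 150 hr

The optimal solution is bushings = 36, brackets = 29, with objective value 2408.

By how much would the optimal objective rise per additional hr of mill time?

6

At the optimum: steel uses 253 of 256 (slack = 3); mill time uses 238 of 238 (binding); inspection uses 245 of 245 (binding); lathe time uses 137 of 150 (slack = 13).
Slack constraints have shadow price 0 (complementary slackness).
Dual feasibility on the basic columns requires 5·y_mill time + 6·y_inspection = 54, 2·y_mill time + 1·y_inspection = 16.
This yields shadow prices y_mill time = 6, y_inspection = 4.
Shadow price of mill time = 6.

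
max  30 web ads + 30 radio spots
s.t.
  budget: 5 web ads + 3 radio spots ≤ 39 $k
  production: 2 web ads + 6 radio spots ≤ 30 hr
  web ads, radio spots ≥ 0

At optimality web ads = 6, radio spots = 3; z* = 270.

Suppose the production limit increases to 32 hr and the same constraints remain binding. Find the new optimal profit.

At the optimum: budget uses 39 of 39 (binding); production uses 30 of 30 (binding).
The binding rows give the dual system: 5·y_budget + 2·y_production = 30 and 3·y_budget + 6·y_production = 30.
→ y_budget = 5 and y_production = 2.5.
Δz = y_production·Δb = 2.5 × (2) = 5, so new z* = 270 + 5 = 275.

275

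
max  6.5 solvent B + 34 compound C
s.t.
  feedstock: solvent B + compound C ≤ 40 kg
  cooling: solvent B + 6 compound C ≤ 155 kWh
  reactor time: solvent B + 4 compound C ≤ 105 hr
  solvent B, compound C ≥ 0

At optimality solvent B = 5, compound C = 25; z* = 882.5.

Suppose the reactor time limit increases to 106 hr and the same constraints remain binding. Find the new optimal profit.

Check each constraint at x*: feedstock 30/40 (slack 10); cooling 155/155 (tight); reactor time 105/105 (tight).
Since feedstock is not tight, its dual is 0.
The binding rows give the dual system: 1·y_cooling + 1·y_reactor time = 6.5 and 6·y_cooling + 4·y_reactor time = 34.
Solving: y_cooling = 4, y_reactor time = 2.5.
Δz = y_reactor time·Δb = 2.5 × (1) = 2.5, so new z* = 882.5 + 2.5 = 885.

885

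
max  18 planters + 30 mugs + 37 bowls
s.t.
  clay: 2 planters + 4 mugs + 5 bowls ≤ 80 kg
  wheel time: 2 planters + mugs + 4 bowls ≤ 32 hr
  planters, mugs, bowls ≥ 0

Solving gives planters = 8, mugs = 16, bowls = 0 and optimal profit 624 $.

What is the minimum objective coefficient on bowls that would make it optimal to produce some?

43

Check each constraint at x*: clay 80/80 (tight); wheel time 32/32 (tight).
From A_Bᵀ y = c: 2·y_clay + 2·y_wheel time = 18; 4·y_clay + 1·y_wheel time = 30.
This yields shadow prices y_clay = 7, y_wheel time = 2.
bowls enters the basis when its profit ≥ yᵀa₃ = 7·5 + 2·4 = 43.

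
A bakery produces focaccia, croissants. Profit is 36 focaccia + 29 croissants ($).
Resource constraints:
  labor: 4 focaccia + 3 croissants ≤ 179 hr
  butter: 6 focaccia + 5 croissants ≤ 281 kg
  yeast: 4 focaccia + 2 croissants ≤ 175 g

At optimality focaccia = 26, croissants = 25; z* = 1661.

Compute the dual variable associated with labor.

Binding: labor and butter. Non-binding: yeast (21 unused).
By complementary slackness, y = 0 for the non-binding constraint.
Dual feasibility on the basic columns requires 4·y_labor + 6·y_butter = 36, 3·y_labor + 5·y_butter = 29.
Solving: y_labor = 3, y_butter = 4.
Shadow price of labor = 3.

3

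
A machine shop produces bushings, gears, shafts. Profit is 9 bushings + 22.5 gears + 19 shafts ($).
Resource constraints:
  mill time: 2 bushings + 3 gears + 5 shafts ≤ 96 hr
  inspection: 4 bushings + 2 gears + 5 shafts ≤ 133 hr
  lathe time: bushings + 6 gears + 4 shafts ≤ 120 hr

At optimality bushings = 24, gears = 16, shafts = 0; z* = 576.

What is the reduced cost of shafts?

Check each constraint at x*: mill time 96/96 (tight); inspection 128/133 (slack 5); lathe time 120/120 (tight).
Slack constraints have shadow price 0 (complementary slackness).
From A_Bᵀ y = c: 2·y_mill time + 1·y_lathe time = 9; 3·y_mill time + 6·y_lathe time = 22.5.
Solving: y_mill time = 3.5, y_lathe time = 2.
Reduced cost of shafts: c₃ − yᵀa₃ = 19 − (3.5·5 + 2·4) = 19 − 25.5 = -6.5.

-6.5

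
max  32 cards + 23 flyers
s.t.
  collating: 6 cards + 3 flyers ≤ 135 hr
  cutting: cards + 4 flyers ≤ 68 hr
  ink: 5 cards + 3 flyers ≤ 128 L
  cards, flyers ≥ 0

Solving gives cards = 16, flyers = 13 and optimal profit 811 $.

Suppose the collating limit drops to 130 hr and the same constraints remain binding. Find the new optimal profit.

Check each constraint at x*: collating 135/135 (tight); cutting 68/68 (tight); ink 119/128 (slack 9).
Slack constraints have shadow price 0 (complementary slackness).
From A_Bᵀ y = c: 6·y_collating + 1·y_cutting = 32; 3·y_collating + 4·y_cutting = 23.
→ y_collating = 5 and y_cutting = 2.
Δz = y_collating·Δb = 5 × (-5) = -25, so new z* = 811 − 25 = 786.

786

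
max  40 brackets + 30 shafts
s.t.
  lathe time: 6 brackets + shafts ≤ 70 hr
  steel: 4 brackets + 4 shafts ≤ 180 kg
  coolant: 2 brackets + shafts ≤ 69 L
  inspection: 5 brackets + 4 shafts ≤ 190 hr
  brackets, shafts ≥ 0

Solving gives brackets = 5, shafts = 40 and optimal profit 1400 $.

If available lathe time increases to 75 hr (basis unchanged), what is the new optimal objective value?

1410

Check each constraint at x*: lathe time 70/70 (tight); steel 180/180 (tight); coolant 50/69 (slack 19); inspection 185/190 (slack 5).
By complementary slackness, y = 0 for the non-binding constraints.
The binding rows give the dual system: 6·y_lathe time + 4·y_steel = 40 and 1·y_lathe time + 4·y_steel = 30.
Solving: y_lathe time = 2, y_steel = 7.
Δz = y_lathe time·Δb = 2 × (5) = 10, so new z* = 1400 + 10 = 1410.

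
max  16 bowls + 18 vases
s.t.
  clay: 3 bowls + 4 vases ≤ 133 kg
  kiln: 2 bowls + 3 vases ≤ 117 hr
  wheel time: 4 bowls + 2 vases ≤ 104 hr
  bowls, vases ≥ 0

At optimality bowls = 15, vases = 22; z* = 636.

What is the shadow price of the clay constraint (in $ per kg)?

At the optimum: clay uses 133 of 133 (binding); kiln uses 96 of 117 (slack = 21); wheel time uses 104 of 104 (binding).
Since kiln is not tight, its dual is 0.
The binding rows give the dual system: 3·y_clay + 4·y_wheel time = 16 and 4·y_clay + 2·y_wheel time = 18.
→ y_clay = 4 and y_wheel time = 1.
Shadow price of clay = 4.

4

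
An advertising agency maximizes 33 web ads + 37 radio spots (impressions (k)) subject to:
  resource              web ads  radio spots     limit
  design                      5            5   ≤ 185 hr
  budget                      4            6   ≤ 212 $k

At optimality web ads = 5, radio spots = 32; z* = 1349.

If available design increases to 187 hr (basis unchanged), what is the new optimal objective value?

1359

Check each constraint at x*: design 185/185 (tight); budget 212/212 (tight).
From A_Bᵀ y = c: 5·y_design + 4·y_budget = 33; 5·y_design + 6·y_budget = 37.
Solving: y_design = 5, y_budget = 2.
Δz = y_design·Δb = 5 × (2) = 10, so new z* = 1349 + 10 = 1359.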